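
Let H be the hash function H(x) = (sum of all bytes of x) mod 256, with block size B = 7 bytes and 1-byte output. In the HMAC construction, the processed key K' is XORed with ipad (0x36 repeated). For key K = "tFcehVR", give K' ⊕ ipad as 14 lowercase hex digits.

427055535e6064

Key "tFcehVR" = 74 46 63 65 68 56 52 is exactly B = 7 bytes: K' = 74 46 63 65 68 56 52.
XOR each byte with 0x36: 74⊕36=42, 46⊕36=70, 63⊕36=55, 65⊕36=53, 68⊕36=5e, 56⊕36=60, 52⊕36=64.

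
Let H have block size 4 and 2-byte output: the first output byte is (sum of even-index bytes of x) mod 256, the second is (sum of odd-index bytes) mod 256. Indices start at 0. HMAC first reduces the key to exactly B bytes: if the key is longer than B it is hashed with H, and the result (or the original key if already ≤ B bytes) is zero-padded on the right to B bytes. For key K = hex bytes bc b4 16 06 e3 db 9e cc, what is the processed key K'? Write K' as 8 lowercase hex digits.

53610000

|K| = 8 > B = 4, so first hash the key.
H(K): even-index sum = 595 mod 256 = 83; odd-index sum = 609 mod 256 = 97 → 53 61.
Zero-pad H(K) = 53 61 to 4 bytes: K' = 53 61 00 00.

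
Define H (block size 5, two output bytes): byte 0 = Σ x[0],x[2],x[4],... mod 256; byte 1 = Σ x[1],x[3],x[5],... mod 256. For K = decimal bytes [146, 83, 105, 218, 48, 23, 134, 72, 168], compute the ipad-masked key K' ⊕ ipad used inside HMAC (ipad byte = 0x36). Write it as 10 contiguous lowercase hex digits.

6fba363636

Key decimal bytes [146, 83, 105, 218, 48, 23, 134, 72, 168] = 92 53 69 da 30 17 86 48 a8 is 9 bytes > B = 5, so hash it first: H(key) = 59 8c, then zero-pad to 5 bytes: K' = 59 8c 00 00 00.
XOR each byte with 0x36: 59⊕36=6f, 8c⊕36=ba, 00⊕36=36, 00⊕36=36, 00⊕36=36.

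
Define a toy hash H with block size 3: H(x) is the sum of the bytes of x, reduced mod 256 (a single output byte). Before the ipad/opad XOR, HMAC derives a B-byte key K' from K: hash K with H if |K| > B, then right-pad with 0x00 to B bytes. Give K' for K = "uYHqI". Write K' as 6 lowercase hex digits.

d00000

|K| = 5 > B = 3, so first hash the key.
H(K): sum = 117+89+72+113+73 = 464; mod 256 = 208 → d0.
Zero-pad H(K) = d0 to 3 bytes: K' = d0 00 00.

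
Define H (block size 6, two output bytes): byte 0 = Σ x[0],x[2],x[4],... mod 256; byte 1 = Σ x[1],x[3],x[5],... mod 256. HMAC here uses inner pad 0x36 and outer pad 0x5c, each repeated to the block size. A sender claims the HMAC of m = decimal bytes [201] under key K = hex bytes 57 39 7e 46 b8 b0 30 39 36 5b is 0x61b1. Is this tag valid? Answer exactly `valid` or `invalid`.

Key hex bytes 57 39 7e 46 b8 b0 30 39 36 5b is 10 bytes > B = 6, so hash it first: H(key) = f3 c3, then zero-pad to 6 bytes: K' = f3 c3 00 00 00 00.
K' ⊕ ipad = c5 f5 36 36 36 36; K' ⊕ opad = af 9f 5c 5c 5c 5c.
Inner hash: even-index sum = 506 mod 256 = 250; odd-index sum = 353 mod 256 = 97 → fa 61.
Outer hash (recomputed tag): even-index sum = 609 mod 256 = 97; odd-index sum = 440 mod 256 = 184 → 61 b8.
Recomputed tag = 61b8; claimed = 61b1 → mismatch.

invalid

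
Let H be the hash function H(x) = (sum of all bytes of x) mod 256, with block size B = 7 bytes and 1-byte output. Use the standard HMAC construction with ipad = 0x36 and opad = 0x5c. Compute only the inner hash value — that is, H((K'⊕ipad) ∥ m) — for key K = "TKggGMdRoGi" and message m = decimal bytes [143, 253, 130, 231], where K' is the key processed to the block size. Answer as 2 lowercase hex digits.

19

Key "TKggGMdRoGi" = 54 4b 67 67 47 4d 64 52 6f 47 69 is 11 bytes > B = 7, so hash it first: H(key) = d6, then zero-pad to 7 bytes: K' = d6 00 00 00 00 00 00.
K' ⊕ ipad = e0 36 36 36 36 36 36.
Inner input = e0 36 36 36 36 36 36 ∥ 8f fd 82 e7.
Inner hash: sum = 224+54+54+54+54+54+54+143+253+130+231 = 1305; mod 256 = 25 → 19.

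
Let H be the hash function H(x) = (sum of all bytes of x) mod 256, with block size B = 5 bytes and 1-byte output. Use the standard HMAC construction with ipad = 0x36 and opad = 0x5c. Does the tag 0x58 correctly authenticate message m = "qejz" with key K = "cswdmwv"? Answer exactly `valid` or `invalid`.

Key "cswdmwv" = 63 73 77 64 6d 77 76 is 7 bytes > B = 5, so hash it first: H(key) = 0b, then zero-pad to 5 bytes: K' = 0b 00 00 00 00.
K' ⊕ ipad = 3d 36 36 36 36; K' ⊕ opad = 57 5c 5c 5c 5c.
Inner hash: sum = 61+54+54+54+54+113+101+106+122 = 719; mod 256 = 207 → cf.
Outer hash (recomputed tag): sum = 87+92+92+92+92+207 = 662; mod 256 = 150 → 96.
Recomputed tag = 96; claimed = 58 → mismatch.

invalid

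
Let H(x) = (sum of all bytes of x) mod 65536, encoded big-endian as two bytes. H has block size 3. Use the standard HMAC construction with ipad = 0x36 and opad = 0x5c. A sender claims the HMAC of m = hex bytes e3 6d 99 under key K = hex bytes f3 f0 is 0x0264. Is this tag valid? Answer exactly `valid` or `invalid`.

valid

Key hex bytes f3 f0 is 2 bytes ≤ B = 3; zero-pad to 3 bytes: K' = f3 f0 00.
K' ⊕ ipad = c5 c6 36; K' ⊕ opad = af ac 5c.
Inner hash: sum = 197+198+54+227+109+153 = 938 → 03 aa.
Outer hash (recomputed tag): sum = 175+172+92+3+170 = 612 → 02 64.
Recomputed tag = 0264; claimed = 0264 → match.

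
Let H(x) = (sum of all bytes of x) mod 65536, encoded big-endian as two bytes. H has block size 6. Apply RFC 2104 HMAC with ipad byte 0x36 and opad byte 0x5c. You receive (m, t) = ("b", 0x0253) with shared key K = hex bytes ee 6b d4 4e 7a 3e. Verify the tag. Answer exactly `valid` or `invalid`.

valid

Key hex bytes ee 6b d4 4e 7a 3e is exactly B = 6 bytes: K' = ee 6b d4 4e 7a 3e.
K' ⊕ ipad = d8 5d e2 78 4c 08; K' ⊕ opad = b2 37 88 12 26 62.
Inner hash: sum = 216+93+226+120+76+8+98 = 837 → 03 45.
Outer hash (recomputed tag): sum = 178+55+136+18+38+98+3+69 = 595 → 02 53.
Recomputed tag = 0253; claimed = 0253 → match.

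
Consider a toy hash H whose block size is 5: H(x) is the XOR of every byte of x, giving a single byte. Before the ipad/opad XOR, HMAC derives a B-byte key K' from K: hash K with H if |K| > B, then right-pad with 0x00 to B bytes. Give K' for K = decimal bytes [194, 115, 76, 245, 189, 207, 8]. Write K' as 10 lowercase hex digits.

|K| = 7 > B = 5, so first hash the key.
H(K): XOR c2⊕73⊕4c⊕f5⊕bd⊕cf⊕08 = 72.
Zero-pad H(K) = 72 to 5 bytes: K' = 72 00 00 00 00.

7200000000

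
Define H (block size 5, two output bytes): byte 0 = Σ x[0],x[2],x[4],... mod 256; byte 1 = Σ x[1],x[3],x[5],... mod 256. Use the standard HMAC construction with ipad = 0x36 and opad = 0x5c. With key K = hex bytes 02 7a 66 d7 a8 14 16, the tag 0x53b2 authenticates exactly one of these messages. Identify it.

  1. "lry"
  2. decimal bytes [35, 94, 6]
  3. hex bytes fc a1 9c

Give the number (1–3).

Key hex bytes 02 7a 66 d7 a8 14 16 is 7 bytes > B = 5, so hash it first: H(key) = 26 65, then zero-pad to 5 bytes: K' = 26 65 00 00 00.
K' ⊕ ipad = 10 53 36 36 36; K' ⊕ opad = 7a 39 5c 5c 5c.
m1: inner = H(10 53 36 36 36 6c 72 79) = ee 6e; tag = H(7a 39 5c 5c 5c ee 6e) = a083
m2: inner = H(10 53 36 36 36 23 5e 06) = da b2; tag = H(7a 39 5c 5c 5c da b2) = e46f
m3: inner = H(10 53 36 36 36 fc a1 9c) = 1d 21; tag = H(7a 39 5c 5c 5c 1d 21) = 53b2 ← matches

3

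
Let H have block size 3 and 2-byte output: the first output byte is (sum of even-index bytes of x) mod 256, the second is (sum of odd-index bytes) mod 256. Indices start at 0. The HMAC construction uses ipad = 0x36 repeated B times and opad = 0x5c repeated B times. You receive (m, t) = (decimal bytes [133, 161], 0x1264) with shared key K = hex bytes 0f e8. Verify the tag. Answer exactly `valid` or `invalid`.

invalid

Key hex bytes 0f e8 is 2 bytes ≤ B = 3; zero-pad to 3 bytes: K' = 0f e8 00.
K' ⊕ ipad = 39 de 36; K' ⊕ opad = 53 b4 5c.
Inner hash: even-index sum = 272 mod 256 = 16; odd-index sum = 355 mod 256 = 99 → 10 63.
Outer hash (recomputed tag): even-index sum = 274 mod 256 = 18; odd-index sum = 196 mod 256 = 196 → 12 c4.
Recomputed tag = 12c4; claimed = 1264 → mismatch.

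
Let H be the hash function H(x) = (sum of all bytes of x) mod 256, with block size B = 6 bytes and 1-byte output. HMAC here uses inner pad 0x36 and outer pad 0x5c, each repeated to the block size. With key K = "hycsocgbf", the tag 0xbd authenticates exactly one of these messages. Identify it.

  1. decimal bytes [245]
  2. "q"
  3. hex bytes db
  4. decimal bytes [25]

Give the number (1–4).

2

Key "hycsocgbf" = 68 79 63 73 6f 63 67 62 66 is 9 bytes > B = 6, so hash it first: H(key) = b8, then zero-pad to 6 bytes: K' = b8 00 00 00 00 00.
K' ⊕ ipad = 8e 36 36 36 36 36; K' ⊕ opad = e4 5c 5c 5c 5c 5c.
m1: inner = H(8e 36 36 36 36 36 f5) = 91; tag = H(e4 5c 5c 5c 5c 5c 91) = 41
m2: inner = H(8e 36 36 36 36 36 71) = 0d; tag = H(e4 5c 5c 5c 5c 5c 0d) = bd ← matches
m3: inner = H(8e 36 36 36 36 36 db) = 77; tag = H(e4 5c 5c 5c 5c 5c 77) = 27
m4: inner = H(8e 36 36 36 36 36 19) = b5; tag = H(e4 5c 5c 5c 5c 5c b5) = 65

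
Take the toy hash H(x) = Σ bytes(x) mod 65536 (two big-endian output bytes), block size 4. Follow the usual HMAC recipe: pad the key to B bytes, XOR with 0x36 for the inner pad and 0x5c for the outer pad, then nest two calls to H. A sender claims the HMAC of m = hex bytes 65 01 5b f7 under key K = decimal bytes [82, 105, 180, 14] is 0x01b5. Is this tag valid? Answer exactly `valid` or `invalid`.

valid

Key decimal bytes [82, 105, 180, 14] = 52 69 b4 0e is exactly B = 4 bytes: K' = 52 69 b4 0e.
K' ⊕ ipad = 64 5f 82 38; K' ⊕ opad = 0e 35 e8 52.
Inner hash: sum = 100+95+130+56+101+1+91+247 = 821 → 03 35.
Outer hash (recomputed tag): sum = 14+53+232+82+3+53 = 437 → 01 b5.
Recomputed tag = 01b5; claimed = 01b5 → match.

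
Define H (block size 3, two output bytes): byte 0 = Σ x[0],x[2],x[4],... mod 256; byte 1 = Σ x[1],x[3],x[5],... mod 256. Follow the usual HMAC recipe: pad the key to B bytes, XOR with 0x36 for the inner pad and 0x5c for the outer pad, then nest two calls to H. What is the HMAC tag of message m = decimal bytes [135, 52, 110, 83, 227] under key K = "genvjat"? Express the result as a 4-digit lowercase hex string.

2da2

Key "genvjat" = 67 65 6e 76 6a 61 74 is 7 bytes > B = 3, so hash it first: H(key) = b3 3c, then zero-pad to 3 bytes: K' = b3 3c 00.
K' ⊕ ipad = 85 0a 36.  K' ⊕ opad = ef 60 5c.
Inner input = (K'⊕ipad) ∥ m = 85 0a 36 ∥ 87 34 6e 53 e3.
Inner hash: even-index sum = 322 mod 256 = 66; odd-index sum = 482 mod 256 = 226 → 42 e2.
Outer input = (K'⊕opad) ∥ inner = ef 60 5c ∥ 42 e2.
Outer hash (tag): even-index sum = 557 mod 256 = 45; odd-index sum = 162 mod 256 = 162 → 2d a2.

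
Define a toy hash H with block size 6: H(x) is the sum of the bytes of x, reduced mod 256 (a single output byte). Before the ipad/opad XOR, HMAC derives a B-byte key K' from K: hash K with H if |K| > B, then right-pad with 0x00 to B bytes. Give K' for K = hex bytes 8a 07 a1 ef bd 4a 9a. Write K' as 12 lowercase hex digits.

c20000000000

|K| = 7 > B = 6, so first hash the key.
H(K): sum = 138+7+161+239+189+74+154 = 962; mod 256 = 194 → c2.
Zero-pad H(K) = c2 to 6 bytes: K' = c2 00 00 00 00 00.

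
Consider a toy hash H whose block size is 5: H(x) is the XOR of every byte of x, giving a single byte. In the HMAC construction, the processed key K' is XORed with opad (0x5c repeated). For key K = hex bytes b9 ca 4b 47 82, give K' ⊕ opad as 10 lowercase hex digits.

e596171bde

Key hex bytes b9 ca 4b 47 82 is exactly B = 5 bytes: K' = b9 ca 4b 47 82.
XOR each byte with 0x5c: b9⊕5c=e5, ca⊕5c=96, 4b⊕5c=17, 47⊕5c=1b, 82⊕5c=de.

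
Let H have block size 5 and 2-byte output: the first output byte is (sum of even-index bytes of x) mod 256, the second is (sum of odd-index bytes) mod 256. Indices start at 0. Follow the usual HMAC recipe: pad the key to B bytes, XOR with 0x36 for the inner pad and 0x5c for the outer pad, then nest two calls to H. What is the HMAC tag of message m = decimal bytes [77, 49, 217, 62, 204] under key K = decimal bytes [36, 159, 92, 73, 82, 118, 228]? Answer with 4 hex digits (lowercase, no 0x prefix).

32b9

Key decimal bytes [36, 159, 92, 73, 82, 118, 228] = 24 9f 5c 49 52 76 e4 is 7 bytes > B = 5, so hash it first: H(key) = b6 5e, then zero-pad to 5 bytes: K' = b6 5e 00 00 00.
K' ⊕ ipad = 80 68 36 36 36.  K' ⊕ opad = ea 02 5c 5c 5c.
Inner input = (K'⊕ipad) ∥ m = 80 68 36 36 36 ∥ 4d 31 d9 3e cc.
Inner hash: even-index sum = 347 mod 256 = 91; odd-index sum = 656 mod 256 = 144 → 5b 90.
Outer input = (K'⊕opad) ∥ inner = ea 02 5c 5c 5c ∥ 5b 90.
Outer hash (tag): even-index sum = 562 mod 256 = 50; odd-index sum = 185 mod 256 = 185 → 32 b9.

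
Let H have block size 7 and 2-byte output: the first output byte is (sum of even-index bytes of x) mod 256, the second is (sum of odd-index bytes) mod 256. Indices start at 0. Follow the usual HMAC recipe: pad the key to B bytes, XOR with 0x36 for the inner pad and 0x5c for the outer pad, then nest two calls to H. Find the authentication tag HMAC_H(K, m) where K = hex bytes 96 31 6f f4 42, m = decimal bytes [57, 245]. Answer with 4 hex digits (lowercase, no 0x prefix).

af09

Key hex bytes 96 31 6f f4 42 is 5 bytes ≤ B = 7; zero-pad to 7 bytes: K' = 96 31 6f f4 42 00 00.
K' ⊕ ipad = a0 07 59 c2 74 36 36.  K' ⊕ opad = ca 6d 33 a8 1e 5c 5c.
Inner input = (K'⊕ipad) ∥ m = a0 07 59 c2 74 36 36 ∥ 39 f5.
Inner hash: even-index sum = 664 mod 256 = 152; odd-index sum = 312 mod 256 = 56 → 98 38.
Outer input = (K'⊕opad) ∥ inner = ca 6d 33 a8 1e 5c 5c ∥ 98 38.
Outer hash (tag): even-index sum = 431 mod 256 = 175; odd-index sum = 521 mod 256 = 9 → af 09.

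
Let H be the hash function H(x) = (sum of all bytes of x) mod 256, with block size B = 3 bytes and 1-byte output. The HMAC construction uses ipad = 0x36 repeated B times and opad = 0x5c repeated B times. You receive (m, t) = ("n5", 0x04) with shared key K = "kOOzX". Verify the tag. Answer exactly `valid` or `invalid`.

Key "kOOzX" = 6b 4f 4f 7a 58 is 5 bytes > B = 3, so hash it first: H(key) = db, then zero-pad to 3 bytes: K' = db 00 00.
K' ⊕ ipad = ed 36 36; K' ⊕ opad = 87 5c 5c.
Inner hash: sum = 237+54+54+110+53 = 508; mod 256 = 252 → fc.
Outer hash (recomputed tag): sum = 135+92+92+252 = 571; mod 256 = 59 → 3b.
Recomputed tag = 3b; claimed = 04 → mismatch.

invalid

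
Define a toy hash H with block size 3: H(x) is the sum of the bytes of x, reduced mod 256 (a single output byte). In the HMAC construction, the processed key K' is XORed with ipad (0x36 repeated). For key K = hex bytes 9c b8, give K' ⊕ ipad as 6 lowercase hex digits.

aa8e36

Key hex bytes 9c b8 is 2 bytes ≤ B = 3; zero-pad to 3 bytes: K' = 9c b8 00.
XOR each byte with 0x36: 9c⊕36=aa, b8⊕36=8e, 00⊕36=36.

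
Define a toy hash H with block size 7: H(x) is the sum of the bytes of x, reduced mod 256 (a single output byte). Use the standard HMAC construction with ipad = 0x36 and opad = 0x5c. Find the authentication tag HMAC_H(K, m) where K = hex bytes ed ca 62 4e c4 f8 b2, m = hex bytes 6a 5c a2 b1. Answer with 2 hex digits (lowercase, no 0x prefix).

Key hex bytes ed ca 62 4e c4 f8 b2 is exactly B = 7 bytes: K' = ed ca 62 4e c4 f8 b2.
K' ⊕ ipad = db fc 54 78 f2 ce 84.  K' ⊕ opad = b1 96 3e 12 98 a4 ee.
Inner input = (K'⊕ipad) ∥ m = db fc 54 78 f2 ce 84 ∥ 6a 5c a2 b1.
Inner hash: sum = 219+252+84+120+242+206+132+106+92+162+177 = 1792; mod 256 = 0 → 00.
Outer input = (K'⊕opad) ∥ inner = b1 96 3e 12 98 a4 ee ∥ 00.
Outer hash (tag): sum = 177+150+62+18+152+164+238+0 = 961; mod 256 = 193 → c1.

c1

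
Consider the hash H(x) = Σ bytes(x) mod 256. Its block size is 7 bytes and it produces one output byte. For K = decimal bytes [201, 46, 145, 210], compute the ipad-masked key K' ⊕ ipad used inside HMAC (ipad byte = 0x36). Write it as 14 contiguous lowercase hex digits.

Key decimal bytes [201, 46, 145, 210] = c9 2e 91 d2 is 4 bytes ≤ B = 7; zero-pad to 7 bytes: K' = c9 2e 91 d2 00 00 00.
XOR each byte with 0x36: c9⊕36=ff, 2e⊕36=18, 91⊕36=a7, d2⊕36=e4, 00⊕36=36, 00⊕36=36, 00⊕36=36.

ff18a7e4363636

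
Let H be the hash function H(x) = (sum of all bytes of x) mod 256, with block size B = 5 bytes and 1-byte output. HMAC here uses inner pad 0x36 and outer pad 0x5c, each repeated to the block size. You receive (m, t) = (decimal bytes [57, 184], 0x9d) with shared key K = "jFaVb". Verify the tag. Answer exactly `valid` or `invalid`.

Key "jFaVb" = 6a 46 61 56 62 is exactly B = 5 bytes: K' = 6a 46 61 56 62.
K' ⊕ ipad = 5c 70 57 60 54; K' ⊕ opad = 36 1a 3d 0a 3e.
Inner hash: sum = 92+112+87+96+84+57+184 = 712; mod 256 = 200 → c8.
Outer hash (recomputed tag): sum = 54+26+61+10+62+200 = 413; mod 256 = 157 → 9d.
Recomputed tag = 9d; claimed = 9d → match.

valid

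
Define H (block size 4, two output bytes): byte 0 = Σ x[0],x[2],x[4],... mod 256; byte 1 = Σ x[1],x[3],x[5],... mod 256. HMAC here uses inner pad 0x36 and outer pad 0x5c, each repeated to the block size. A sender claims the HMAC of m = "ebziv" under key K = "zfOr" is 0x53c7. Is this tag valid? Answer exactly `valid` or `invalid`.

Key "zfOr" = 7a 66 4f 72 is exactly B = 4 bytes: K' = 7a 66 4f 72.
K' ⊕ ipad = 4c 50 79 44; K' ⊕ opad = 26 3a 13 2e.
Inner hash: even-index sum = 538 mod 256 = 26; odd-index sum = 351 mod 256 = 95 → 1a 5f.
Outer hash (recomputed tag): even-index sum = 83 mod 256 = 83; odd-index sum = 199 mod 256 = 199 → 53 c7.
Recomputed tag = 53c7; claimed = 53c7 → match.

valid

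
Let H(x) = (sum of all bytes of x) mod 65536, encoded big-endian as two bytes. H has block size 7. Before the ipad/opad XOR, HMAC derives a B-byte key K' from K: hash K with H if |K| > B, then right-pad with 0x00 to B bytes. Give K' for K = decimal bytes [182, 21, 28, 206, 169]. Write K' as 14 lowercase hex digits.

b6151ccea90000

Key decimal bytes [182, 21, 28, 206, 169] = b6 15 1c ce a9 is 5 bytes ≤ B = 7; zero-pad to 7 bytes: K' = b6 15 1c ce a9 00 00.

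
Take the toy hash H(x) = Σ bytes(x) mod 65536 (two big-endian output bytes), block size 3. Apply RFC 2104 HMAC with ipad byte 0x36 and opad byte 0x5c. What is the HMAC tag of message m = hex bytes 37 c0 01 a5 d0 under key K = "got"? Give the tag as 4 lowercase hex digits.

00f2

Key "got" = 67 6f 74 is exactly B = 3 bytes: K' = 67 6f 74.
K' ⊕ ipad = 51 59 42.  K' ⊕ opad = 3b 33 28.
Inner input = (K'⊕ipad) ∥ m = 51 59 42 ∥ 37 c0 01 a5 d0.
Inner hash: sum = 81+89+66+55+192+1+165+208 = 857 → 03 59.
Outer input = (K'⊕opad) ∥ inner = 3b 33 28 ∥ 03 59.
Outer hash (tag): sum = 59+51+40+3+89 = 242 → 00 f2.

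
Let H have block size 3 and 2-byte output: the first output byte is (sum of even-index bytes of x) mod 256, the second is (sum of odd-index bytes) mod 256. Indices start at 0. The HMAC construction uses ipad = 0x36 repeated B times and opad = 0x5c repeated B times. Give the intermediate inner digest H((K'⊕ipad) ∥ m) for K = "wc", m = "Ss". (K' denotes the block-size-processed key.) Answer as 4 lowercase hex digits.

Key "wc" = 77 63 is 2 bytes ≤ B = 3; zero-pad to 3 bytes: K' = 77 63 00.
K' ⊕ ipad = 41 55 36.
Inner input = 41 55 36 ∥ 53 73.
Inner hash: even-index sum = 234 mod 256 = 234; odd-index sum = 168 mod 256 = 168 → ea a8.

eaa8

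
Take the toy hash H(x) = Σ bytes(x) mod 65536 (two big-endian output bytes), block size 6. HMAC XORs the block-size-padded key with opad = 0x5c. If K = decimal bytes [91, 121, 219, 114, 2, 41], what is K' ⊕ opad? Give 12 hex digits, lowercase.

Key decimal bytes [91, 121, 219, 114, 2, 41] = 5b 79 db 72 02 29 is exactly B = 6 bytes: K' = 5b 79 db 72 02 29.
XOR each byte with 0x5c: 5b⊕5c=07, 79⊕5c=25, db⊕5c=87, 72⊕5c=2e, 02⊕5c=5e, 29⊕5c=75.

0725872e5e75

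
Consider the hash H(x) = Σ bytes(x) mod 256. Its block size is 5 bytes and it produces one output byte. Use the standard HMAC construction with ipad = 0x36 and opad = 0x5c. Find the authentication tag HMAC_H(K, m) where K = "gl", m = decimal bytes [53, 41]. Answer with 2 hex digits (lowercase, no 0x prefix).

2a

Key "gl" = 67 6c is 2 bytes ≤ B = 5; zero-pad to 5 bytes: K' = 67 6c 00 00 00.
K' ⊕ ipad = 51 5a 36 36 36.  K' ⊕ opad = 3b 30 5c 5c 5c.
Inner input = (K'⊕ipad) ∥ m = 51 5a 36 36 36 ∥ 35 29.
Inner hash: sum = 81+90+54+54+54+53+41 = 427; mod 256 = 171 → ab.
Outer input = (K'⊕opad) ∥ inner = 3b 30 5c 5c 5c ∥ ab.
Outer hash (tag): sum = 59+48+92+92+92+171 = 554; mod 256 = 42 → 2a.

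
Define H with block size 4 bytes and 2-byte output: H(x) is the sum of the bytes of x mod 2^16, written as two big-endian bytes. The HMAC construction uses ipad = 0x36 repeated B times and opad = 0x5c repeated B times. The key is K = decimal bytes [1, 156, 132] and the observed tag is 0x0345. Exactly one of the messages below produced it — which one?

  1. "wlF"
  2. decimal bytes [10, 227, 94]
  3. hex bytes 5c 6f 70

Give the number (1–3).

Key decimal bytes [1, 156, 132] = 01 9c 84 is 3 bytes ≤ B = 4; zero-pad to 4 bytes: K' = 01 9c 84 00.
K' ⊕ ipad = 37 aa b2 36; K' ⊕ opad = 5d c0 d8 5c.
m1: inner = H(37 aa b2 36 77 6c 46) = 02 f2; tag = H(5d c0 d8 5c 02 f2) = 0345 ← matches
m2: inner = H(37 aa b2 36 0a e3 5e) = 03 14; tag = H(5d c0 d8 5c 03 14) = 0268
m3: inner = H(37 aa b2 36 5c 6f 70) = 03 04; tag = H(5d c0 d8 5c 03 04) = 0258

1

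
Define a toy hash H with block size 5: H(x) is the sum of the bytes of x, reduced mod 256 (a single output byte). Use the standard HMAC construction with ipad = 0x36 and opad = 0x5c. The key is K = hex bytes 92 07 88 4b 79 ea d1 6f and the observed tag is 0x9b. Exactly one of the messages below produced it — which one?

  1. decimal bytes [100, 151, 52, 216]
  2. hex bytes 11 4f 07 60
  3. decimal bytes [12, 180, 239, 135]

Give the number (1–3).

Key hex bytes 92 07 88 4b 79 ea d1 6f is 8 bytes > B = 5, so hash it first: H(key) = 0f, then zero-pad to 5 bytes: K' = 0f 00 00 00 00.
K' ⊕ ipad = 39 36 36 36 36; K' ⊕ opad = 53 5c 5c 5c 5c.
m1: inner = H(39 36 36 36 36 64 97 34 d8) = 18; tag = H(53 5c 5c 5c 5c 18) = db
m2: inner = H(39 36 36 36 36 11 4f 07 60) = d8; tag = H(53 5c 5c 5c 5c d8) = 9b ← matches
m3: inner = H(39 36 36 36 36 0c b4 ef 87) = 47; tag = H(53 5c 5c 5c 5c 47) = 0a

2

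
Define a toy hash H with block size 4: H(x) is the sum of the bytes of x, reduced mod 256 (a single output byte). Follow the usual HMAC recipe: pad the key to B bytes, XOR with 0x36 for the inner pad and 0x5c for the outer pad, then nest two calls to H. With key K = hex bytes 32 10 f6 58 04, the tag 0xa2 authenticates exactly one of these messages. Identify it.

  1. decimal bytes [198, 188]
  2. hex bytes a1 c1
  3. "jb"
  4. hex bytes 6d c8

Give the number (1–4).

1

Key hex bytes 32 10 f6 58 04 is 5 bytes > B = 4, so hash it first: H(key) = 94, then zero-pad to 4 bytes: K' = 94 00 00 00.
K' ⊕ ipad = a2 36 36 36; K' ⊕ opad = c8 5c 5c 5c.
m1: inner = H(a2 36 36 36 c6 bc) = c6; tag = H(c8 5c 5c 5c c6) = a2 ← matches
m2: inner = H(a2 36 36 36 a1 c1) = a6; tag = H(c8 5c 5c 5c a6) = 82
m3: inner = H(a2 36 36 36 6a 62) = 10; tag = H(c8 5c 5c 5c 10) = ec
m4: inner = H(a2 36 36 36 6d c8) = 79; tag = H(c8 5c 5c 5c 79) = 55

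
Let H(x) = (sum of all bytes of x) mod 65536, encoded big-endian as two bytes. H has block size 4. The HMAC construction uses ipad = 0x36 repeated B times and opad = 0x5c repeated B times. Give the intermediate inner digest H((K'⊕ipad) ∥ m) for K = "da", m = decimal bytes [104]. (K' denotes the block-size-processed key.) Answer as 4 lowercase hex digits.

017d

Key "da" = 64 61 is 2 bytes ≤ B = 4; zero-pad to 4 bytes: K' = 64 61 00 00.
K' ⊕ ipad = 52 57 36 36.
Inner input = 52 57 36 36 ∥ 68.
Inner hash: sum = 82+87+54+54+104 = 381 → 01 7d.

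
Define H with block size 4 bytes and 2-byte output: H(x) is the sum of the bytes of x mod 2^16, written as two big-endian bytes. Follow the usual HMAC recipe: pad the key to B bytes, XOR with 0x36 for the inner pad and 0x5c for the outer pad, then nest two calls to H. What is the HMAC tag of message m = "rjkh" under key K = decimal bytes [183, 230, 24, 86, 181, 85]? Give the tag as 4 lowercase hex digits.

Key decimal bytes [183, 230, 24, 86, 181, 85] = b7 e6 18 56 b5 55 is 6 bytes > B = 4, so hash it first: H(key) = 03 15, then zero-pad to 4 bytes: K' = 03 15 00 00.
K' ⊕ ipad = 35 23 36 36.  K' ⊕ opad = 5f 49 5c 5c.
Inner input = (K'⊕ipad) ∥ m = 35 23 36 36 ∥ 72 6a 6b 68.
Inner hash: sum = 53+35+54+54+114+106+107+104 = 627 → 02 73.
Outer input = (K'⊕opad) ∥ inner = 5f 49 5c 5c ∥ 02 73.
Outer hash (tag): sum = 95+73+92+92+2+115 = 469 → 01 d5.

01d5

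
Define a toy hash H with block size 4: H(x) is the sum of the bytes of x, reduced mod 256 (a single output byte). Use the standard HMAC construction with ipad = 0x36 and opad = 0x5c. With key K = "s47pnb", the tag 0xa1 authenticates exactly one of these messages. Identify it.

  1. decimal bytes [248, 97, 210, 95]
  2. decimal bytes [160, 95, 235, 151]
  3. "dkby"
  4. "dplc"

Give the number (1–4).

Key "s47pnb" = 73 34 37 70 6e 62 is 6 bytes > B = 4, so hash it first: H(key) = 1e, then zero-pad to 4 bytes: K' = 1e 00 00 00.
K' ⊕ ipad = 28 36 36 36; K' ⊕ opad = 42 5c 5c 5c.
m1: inner = H(28 36 36 36 f8 61 d2 5f) = 54; tag = H(42 5c 5c 5c 54) = aa
m2: inner = H(28 36 36 36 a0 5f eb 97) = 4b; tag = H(42 5c 5c 5c 4b) = a1 ← matches
m3: inner = H(28 36 36 36 64 6b 62 79) = 74; tag = H(42 5c 5c 5c 74) = ca
m4: inner = H(28 36 36 36 64 70 6c 63) = 6d; tag = H(42 5c 5c 5c 6d) = c3

2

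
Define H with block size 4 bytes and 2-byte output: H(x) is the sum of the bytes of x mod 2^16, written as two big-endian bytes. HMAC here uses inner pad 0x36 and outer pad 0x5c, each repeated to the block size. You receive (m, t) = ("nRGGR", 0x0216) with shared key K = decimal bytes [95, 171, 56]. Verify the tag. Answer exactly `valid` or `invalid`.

Key decimal bytes [95, 171, 56] = 5f ab 38 is 3 bytes ≤ B = 4; zero-pad to 4 bytes: K' = 5f ab 38 00.
K' ⊕ ipad = 69 9d 0e 36; K' ⊕ opad = 03 f7 64 5c.
Inner hash: sum = 105+157+14+54+110+82+71+71+82 = 746 → 02 ea.
Outer hash (recomputed tag): sum = 3+247+100+92+2+234 = 678 → 02 a6.
Recomputed tag = 02a6; claimed = 0216 → mismatch.

invalid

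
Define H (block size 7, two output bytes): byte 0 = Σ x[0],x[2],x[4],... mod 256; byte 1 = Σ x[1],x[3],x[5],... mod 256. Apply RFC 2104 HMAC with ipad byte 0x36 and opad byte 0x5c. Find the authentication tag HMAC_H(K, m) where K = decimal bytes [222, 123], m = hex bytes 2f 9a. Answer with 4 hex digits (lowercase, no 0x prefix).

Key decimal bytes [222, 123] = de 7b is 2 bytes ≤ B = 7; zero-pad to 7 bytes: K' = de 7b 00 00 00 00 00.
K' ⊕ ipad = e8 4d 36 36 36 36 36.  K' ⊕ opad = 82 27 5c 5c 5c 5c 5c.
Inner input = (K'⊕ipad) ∥ m = e8 4d 36 36 36 36 36 ∥ 2f 9a.
Inner hash: even-index sum = 548 mod 256 = 36; odd-index sum = 232 mod 256 = 232 → 24 e8.
Outer input = (K'⊕opad) ∥ inner = 82 27 5c 5c 5c 5c 5c ∥ 24 e8.
Outer hash (tag): even-index sum = 638 mod 256 = 126; odd-index sum = 259 mod 256 = 3 → 7e 03.

7e03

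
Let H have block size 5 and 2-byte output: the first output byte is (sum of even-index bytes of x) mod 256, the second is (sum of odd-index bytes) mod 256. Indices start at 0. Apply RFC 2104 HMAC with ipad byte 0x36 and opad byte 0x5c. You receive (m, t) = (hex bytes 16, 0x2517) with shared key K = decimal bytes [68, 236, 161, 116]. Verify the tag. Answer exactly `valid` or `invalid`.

invalid

Key decimal bytes [68, 236, 161, 116] = 44 ec a1 74 is 4 bytes ≤ B = 5; zero-pad to 5 bytes: K' = 44 ec a1 74 00.
K' ⊕ ipad = 72 da 97 42 36; K' ⊕ opad = 18 b0 fd 28 5c.
Inner hash: even-index sum = 319 mod 256 = 63; odd-index sum = 306 mod 256 = 50 → 3f 32.
Outer hash (recomputed tag): even-index sum = 419 mod 256 = 163; odd-index sum = 279 mod 256 = 23 → a3 17.
Recomputed tag = a317; claimed = 2517 → mismatch.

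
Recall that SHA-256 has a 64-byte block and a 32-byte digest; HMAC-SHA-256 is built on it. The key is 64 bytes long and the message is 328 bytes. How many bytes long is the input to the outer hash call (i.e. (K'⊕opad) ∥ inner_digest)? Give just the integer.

96

Key is 64 ≤ 64 bytes, zero-padded: |K'| = 64.
Outer input = (K'⊕opad) ∥ H(inner) → 64 + 32 = 96 bytes.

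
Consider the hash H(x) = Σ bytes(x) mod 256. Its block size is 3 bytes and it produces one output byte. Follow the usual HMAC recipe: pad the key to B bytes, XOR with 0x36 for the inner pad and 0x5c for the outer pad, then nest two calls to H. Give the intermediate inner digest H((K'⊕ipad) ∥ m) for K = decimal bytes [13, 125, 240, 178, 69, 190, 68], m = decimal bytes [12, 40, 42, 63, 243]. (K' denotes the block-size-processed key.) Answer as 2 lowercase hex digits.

41

Key decimal bytes [13, 125, 240, 178, 69, 190, 68] = 0d 7d f0 b2 45 be 44 is 7 bytes > B = 3, so hash it first: H(key) = 73, then zero-pad to 3 bytes: K' = 73 00 00.
K' ⊕ ipad = 45 36 36.
Inner input = 45 36 36 ∥ 0c 28 2a 3f f3.
Inner hash: sum = 69+54+54+12+40+42+63+243 = 577; mod 256 = 65 → 41.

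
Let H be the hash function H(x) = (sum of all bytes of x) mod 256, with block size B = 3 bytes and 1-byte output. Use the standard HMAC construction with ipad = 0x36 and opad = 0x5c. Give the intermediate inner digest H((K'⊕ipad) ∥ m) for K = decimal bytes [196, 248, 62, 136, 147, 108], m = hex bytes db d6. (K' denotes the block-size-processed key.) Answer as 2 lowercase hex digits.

Key decimal bytes [196, 248, 62, 136, 147, 108] = c4 f8 3e 88 93 6c is 6 bytes > B = 3, so hash it first: H(key) = 81, then zero-pad to 3 bytes: K' = 81 00 00.
K' ⊕ ipad = b7 36 36.
Inner input = b7 36 36 ∥ db d6.
Inner hash: sum = 183+54+54+219+214 = 724; mod 256 = 212 → d4.

d4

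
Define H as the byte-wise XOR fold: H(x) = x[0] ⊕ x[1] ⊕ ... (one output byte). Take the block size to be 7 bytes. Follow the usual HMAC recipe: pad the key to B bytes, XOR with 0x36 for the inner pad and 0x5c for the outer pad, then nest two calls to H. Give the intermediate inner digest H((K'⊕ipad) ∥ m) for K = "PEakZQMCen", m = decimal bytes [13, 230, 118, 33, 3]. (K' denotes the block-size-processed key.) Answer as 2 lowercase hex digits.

Key "PEakZQMCen" = 50 45 61 6b 5a 51 4d 43 65 6e is 10 bytes > B = 7, so hash it first: H(key) = 11, then zero-pad to 7 bytes: K' = 11 00 00 00 00 00 00.
K' ⊕ ipad = 27 36 36 36 36 36 36.
Inner input = 27 36 36 36 36 36 36 ∥ 0d e6 76 21 03.
Inner hash: XOR 27⊕36⊕36⊕36⊕36⊕36⊕36⊕0d⊕e6⊕76⊕21⊕03 = 98.

98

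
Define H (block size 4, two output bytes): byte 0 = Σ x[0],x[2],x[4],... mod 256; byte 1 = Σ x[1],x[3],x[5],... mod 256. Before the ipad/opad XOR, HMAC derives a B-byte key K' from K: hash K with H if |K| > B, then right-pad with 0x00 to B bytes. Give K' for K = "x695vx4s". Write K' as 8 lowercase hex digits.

5b560000

|K| = 8 > B = 4, so first hash the key.
H(K): even-index sum = 347 mod 256 = 91; odd-index sum = 342 mod 256 = 86 → 5b 56.
Zero-pad H(K) = 5b 56 to 4 bytes: K' = 5b 56 00 00.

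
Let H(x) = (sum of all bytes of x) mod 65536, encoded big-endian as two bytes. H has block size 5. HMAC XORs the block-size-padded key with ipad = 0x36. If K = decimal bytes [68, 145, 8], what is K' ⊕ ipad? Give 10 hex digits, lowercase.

72a73e3636

Key decimal bytes [68, 145, 8] = 44 91 08 is 3 bytes ≤ B = 5; zero-pad to 5 bytes: K' = 44 91 08 00 00.
XOR each byte with 0x36: 44⊕36=72, 91⊕36=a7, 08⊕36=3e, 00⊕36=36, 00⊕36=36.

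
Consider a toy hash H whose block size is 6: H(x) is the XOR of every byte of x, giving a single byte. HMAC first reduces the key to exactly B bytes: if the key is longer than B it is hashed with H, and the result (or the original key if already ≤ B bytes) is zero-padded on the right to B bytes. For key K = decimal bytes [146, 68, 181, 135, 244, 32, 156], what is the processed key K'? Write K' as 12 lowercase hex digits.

ac0000000000

|K| = 7 > B = 6, so first hash the key.
H(K): XOR 92⊕44⊕b5⊕87⊕f4⊕20⊕9c = ac.
Zero-pad H(K) = ac to 6 bytes: K' = ac 00 00 00 00 00.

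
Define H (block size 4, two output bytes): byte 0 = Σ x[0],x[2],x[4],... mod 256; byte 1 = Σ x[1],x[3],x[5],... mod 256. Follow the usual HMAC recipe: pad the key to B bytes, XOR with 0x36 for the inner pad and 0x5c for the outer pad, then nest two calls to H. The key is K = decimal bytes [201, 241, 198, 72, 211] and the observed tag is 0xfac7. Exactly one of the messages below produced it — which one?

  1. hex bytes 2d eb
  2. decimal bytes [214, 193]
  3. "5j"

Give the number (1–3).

Key decimal bytes [201, 241, 198, 72, 211] = c9 f1 c6 48 d3 is 5 bytes > B = 4, so hash it first: H(key) = 62 39, then zero-pad to 4 bytes: K' = 62 39 00 00.
K' ⊕ ipad = 54 0f 36 36; K' ⊕ opad = 3e 65 5c 5c.
m1: inner = H(54 0f 36 36 2d eb) = b7 30; tag = H(3e 65 5c 5c b7 30) = 51f1
m2: inner = H(54 0f 36 36 d6 c1) = 60 06; tag = H(3e 65 5c 5c 60 06) = fac7 ← matches
m3: inner = H(54 0f 36 36 35 6a) = bf af; tag = H(3e 65 5c 5c bf af) = 5970

2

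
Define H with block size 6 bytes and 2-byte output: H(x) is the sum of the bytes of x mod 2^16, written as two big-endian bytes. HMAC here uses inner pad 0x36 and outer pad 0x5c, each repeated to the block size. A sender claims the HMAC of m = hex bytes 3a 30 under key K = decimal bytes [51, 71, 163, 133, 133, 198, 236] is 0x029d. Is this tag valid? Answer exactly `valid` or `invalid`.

Key decimal bytes [51, 71, 163, 133, 133, 198, 236] = 33 47 a3 85 85 c6 ec is 7 bytes > B = 6, so hash it first: H(key) = 03 d9, then zero-pad to 6 bytes: K' = 03 d9 00 00 00 00.
K' ⊕ ipad = 35 ef 36 36 36 36; K' ⊕ opad = 5f 85 5c 5c 5c 5c.
Inner hash: sum = 53+239+54+54+54+54+58+48 = 614 → 02 66.
Outer hash (recomputed tag): sum = 95+133+92+92+92+92+2+102 = 700 → 02 bc.
Recomputed tag = 02bc; claimed = 029d → mismatch.

invalid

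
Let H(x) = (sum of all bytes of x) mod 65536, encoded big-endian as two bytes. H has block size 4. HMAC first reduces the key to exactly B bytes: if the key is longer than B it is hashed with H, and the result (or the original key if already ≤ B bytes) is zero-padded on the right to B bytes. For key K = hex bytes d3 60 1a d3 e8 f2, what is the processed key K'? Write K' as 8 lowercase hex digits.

03fa0000

|K| = 6 > B = 4, so first hash the key.
H(K): sum = 211+96+26+211+232+242 = 1018 → 03 fa.
Zero-pad H(K) = 03 fa to 4 bytes: K' = 03 fa 00 00.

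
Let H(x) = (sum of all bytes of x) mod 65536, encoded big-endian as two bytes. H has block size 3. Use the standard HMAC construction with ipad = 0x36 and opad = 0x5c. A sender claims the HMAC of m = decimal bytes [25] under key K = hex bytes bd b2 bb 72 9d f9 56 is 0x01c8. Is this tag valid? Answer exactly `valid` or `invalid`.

Key hex bytes bd b2 bb 72 9d f9 56 is 7 bytes > B = 3, so hash it first: H(key) = 04 88, then zero-pad to 3 bytes: K' = 04 88 00.
K' ⊕ ipad = 32 be 36; K' ⊕ opad = 58 d4 5c.
Inner hash: sum = 50+190+54+25 = 319 → 01 3f.
Outer hash (recomputed tag): sum = 88+212+92+1+63 = 456 → 01 c8.
Recomputed tag = 01c8; claimed = 01c8 → match.

valid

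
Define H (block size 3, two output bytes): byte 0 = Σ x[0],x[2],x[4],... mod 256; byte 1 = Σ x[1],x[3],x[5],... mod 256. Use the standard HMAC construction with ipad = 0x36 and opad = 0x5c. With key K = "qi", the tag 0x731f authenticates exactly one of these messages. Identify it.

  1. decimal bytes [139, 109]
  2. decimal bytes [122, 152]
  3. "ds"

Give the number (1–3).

1

Key "qi" = 71 69 is 2 bytes ≤ B = 3; zero-pad to 3 bytes: K' = 71 69 00.
K' ⊕ ipad = 47 5f 36; K' ⊕ opad = 2d 35 5c.
m1: inner = H(47 5f 36 8b 6d) = ea ea; tag = H(2d 35 5c ea ea) = 731f ← matches
m2: inner = H(47 5f 36 7a 98) = 15 d9; tag = H(2d 35 5c 15 d9) = 624a
m3: inner = H(47 5f 36 64 73) = f0 c3; tag = H(2d 35 5c f0 c3) = 4c25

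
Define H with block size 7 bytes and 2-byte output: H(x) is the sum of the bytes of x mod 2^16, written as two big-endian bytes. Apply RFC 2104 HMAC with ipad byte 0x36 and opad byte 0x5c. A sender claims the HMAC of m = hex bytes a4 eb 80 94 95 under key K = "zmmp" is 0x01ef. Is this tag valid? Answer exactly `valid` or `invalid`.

valid

Key "zmmp" = 7a 6d 6d 70 is 4 bytes ≤ B = 7; zero-pad to 7 bytes: K' = 7a 6d 6d 70 00 00 00.
K' ⊕ ipad = 4c 5b 5b 46 36 36 36; K' ⊕ opad = 26 31 31 2c 5c 5c 5c.
Inner hash: sum = 76+91+91+70+54+54+54+164+235+128+148+149 = 1314 → 05 22.
Outer hash (recomputed tag): sum = 38+49+49+44+92+92+92+5+34 = 495 → 01 ef.
Recomputed tag = 01ef; claimed = 01ef → match.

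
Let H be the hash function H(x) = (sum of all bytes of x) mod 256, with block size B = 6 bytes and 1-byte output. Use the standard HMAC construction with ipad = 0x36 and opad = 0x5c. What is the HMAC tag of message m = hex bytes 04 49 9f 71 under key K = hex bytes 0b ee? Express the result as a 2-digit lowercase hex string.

Key hex bytes 0b ee is 2 bytes ≤ B = 6; zero-pad to 6 bytes: K' = 0b ee 00 00 00 00.
K' ⊕ ipad = 3d d8 36 36 36 36.  K' ⊕ opad = 57 b2 5c 5c 5c 5c.
Inner input = (K'⊕ipad) ∥ m = 3d d8 36 36 36 36 ∥ 04 49 9f 71.
Inner hash: sum = 61+216+54+54+54+54+4+73+159+113 = 842; mod 256 = 74 → 4a.
Outer input = (K'⊕opad) ∥ inner = 57 b2 5c 5c 5c 5c ∥ 4a.
Outer hash (tag): sum = 87+178+92+92+92+92+74 = 707; mod 256 = 195 → c3.

c3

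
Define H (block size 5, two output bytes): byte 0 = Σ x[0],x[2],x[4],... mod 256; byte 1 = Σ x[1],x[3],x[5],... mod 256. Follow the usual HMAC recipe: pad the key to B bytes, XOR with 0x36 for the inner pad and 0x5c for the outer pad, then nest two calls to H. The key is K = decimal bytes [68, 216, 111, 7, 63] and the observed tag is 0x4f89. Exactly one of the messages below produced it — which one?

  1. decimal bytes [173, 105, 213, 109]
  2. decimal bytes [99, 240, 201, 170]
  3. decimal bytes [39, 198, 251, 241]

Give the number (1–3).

1

Key decimal bytes [68, 216, 111, 7, 63] = 44 d8 6f 07 3f is exactly B = 5 bytes: K' = 44 d8 6f 07 3f.
K' ⊕ ipad = 72 ee 59 31 09; K' ⊕ opad = 18 84 33 5b 63.
m1: inner = H(72 ee 59 31 09 ad 69 d5 6d) = aa a1; tag = H(18 84 33 5b 63 aa a1) = 4f89 ← matches
m2: inner = H(72 ee 59 31 09 63 f0 c9 aa) = 6e 4b; tag = H(18 84 33 5b 63 6e 4b) = f94d
m3: inner = H(72 ee 59 31 09 27 c6 fb f1) = 8b 41; tag = H(18 84 33 5b 63 8b 41) = ef6a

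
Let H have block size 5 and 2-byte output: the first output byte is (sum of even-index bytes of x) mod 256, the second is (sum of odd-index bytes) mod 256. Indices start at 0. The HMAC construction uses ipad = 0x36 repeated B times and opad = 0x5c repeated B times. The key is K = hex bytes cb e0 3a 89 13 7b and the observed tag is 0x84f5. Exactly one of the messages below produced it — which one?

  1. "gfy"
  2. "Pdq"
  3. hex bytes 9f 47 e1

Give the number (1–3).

3

Key hex bytes cb e0 3a 89 13 7b is 6 bytes > B = 5, so hash it first: H(key) = 18 e4, then zero-pad to 5 bytes: K' = 18 e4 00 00 00.
K' ⊕ ipad = 2e d2 36 36 36; K' ⊕ opad = 44 b8 5c 5c 5c.
m1: inner = H(2e d2 36 36 36 67 66 79) = 00 e8; tag = H(44 b8 5c 5c 5c 00 e8) = e414
m2: inner = H(2e d2 36 36 36 50 64 71) = fe c9; tag = H(44 b8 5c 5c 5c fe c9) = c512
m3: inner = H(2e d2 36 36 36 9f 47 e1) = e1 88; tag = H(44 b8 5c 5c 5c e1 88) = 84f5 ← matches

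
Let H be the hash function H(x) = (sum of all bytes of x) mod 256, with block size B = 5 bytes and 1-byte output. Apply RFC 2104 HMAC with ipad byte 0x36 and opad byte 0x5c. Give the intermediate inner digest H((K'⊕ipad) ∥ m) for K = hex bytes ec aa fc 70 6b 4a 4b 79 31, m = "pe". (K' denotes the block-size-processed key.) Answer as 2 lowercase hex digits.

47

Key hex bytes ec aa fc 70 6b 4a 4b 79 31 is 9 bytes > B = 5, so hash it first: H(key) = ac, then zero-pad to 5 bytes: K' = ac 00 00 00 00.
K' ⊕ ipad = 9a 36 36 36 36.
Inner input = 9a 36 36 36 36 ∥ 70 65.
Inner hash: sum = 154+54+54+54+54+112+101 = 583; mod 256 = 71 → 47.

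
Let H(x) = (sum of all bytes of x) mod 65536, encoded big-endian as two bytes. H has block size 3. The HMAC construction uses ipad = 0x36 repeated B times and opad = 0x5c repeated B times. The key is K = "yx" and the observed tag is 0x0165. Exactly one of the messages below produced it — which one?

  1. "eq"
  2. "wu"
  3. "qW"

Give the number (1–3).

2

Key "yx" = 79 78 is 2 bytes ≤ B = 3; zero-pad to 3 bytes: K' = 79 78 00.
K' ⊕ ipad = 4f 4e 36; K' ⊕ opad = 25 24 5c.
m1: inner = H(4f 4e 36 65 71) = 01 a9; tag = H(25 24 5c 01 a9) = 014f
m2: inner = H(4f 4e 36 77 75) = 01 bf; tag = H(25 24 5c 01 bf) = 0165 ← matches
m3: inner = H(4f 4e 36 71 57) = 01 9b; tag = H(25 24 5c 01 9b) = 0141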